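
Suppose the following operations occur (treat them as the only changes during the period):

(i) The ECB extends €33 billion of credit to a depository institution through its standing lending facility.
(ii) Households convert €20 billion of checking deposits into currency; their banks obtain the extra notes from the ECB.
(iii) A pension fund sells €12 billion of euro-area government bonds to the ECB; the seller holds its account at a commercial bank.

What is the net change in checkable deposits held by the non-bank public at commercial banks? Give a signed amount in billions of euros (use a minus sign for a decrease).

Discount-window loan €33 billion: the counterparty is a bank, so public deposits are unchanged → 0.
Currency withdrawal €20 billion: non-bank counterparties' bank balances fall → −€20B.
Asset purchase (from non-banks) €12 billion: non-bank counterparties' bank balances rise → +€12B.
Net: 0 − 20 + 12 = -€8 billion.

-€8 billion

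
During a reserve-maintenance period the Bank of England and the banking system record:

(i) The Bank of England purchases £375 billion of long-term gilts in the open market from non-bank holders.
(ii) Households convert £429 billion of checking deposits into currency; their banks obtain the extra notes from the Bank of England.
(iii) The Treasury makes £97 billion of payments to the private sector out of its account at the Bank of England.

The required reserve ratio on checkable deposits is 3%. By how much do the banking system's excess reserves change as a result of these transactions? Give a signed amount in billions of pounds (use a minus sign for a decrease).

+£41.71 billion

Asset purchase (from non-banks) £375 billion: reserves +£375B, deposits +£375B.
Currency withdrawal £429 billion: reserves −£429B, deposits −£429B.
Government spending £97 billion: reserves +£97B, deposits +£97B.
Totals: Δreserves = +£43B, Δdeposits = +£43B.
Δrequired reserves = 3% × +£43B = +£1.29B.
Δexcess reserves = Δreserves − Δrequired = +£43B − (+£1.29B) = +£41.71 billion.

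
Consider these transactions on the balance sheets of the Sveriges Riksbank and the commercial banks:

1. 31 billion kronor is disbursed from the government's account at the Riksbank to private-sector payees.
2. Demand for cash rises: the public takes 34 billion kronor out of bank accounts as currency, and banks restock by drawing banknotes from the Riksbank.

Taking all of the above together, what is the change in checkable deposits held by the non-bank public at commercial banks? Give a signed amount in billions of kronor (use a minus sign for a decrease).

-3 billion

Riksbank balance sheet:
  Assets:      no change
  Liabilities: Bank reserves −3B, Currency in circulation +34B, Government deposits −31B
Commercial banking system:
  Assets:      Reserves at CB −3B
  Liabilities: Checkable deposits −3B
So the change in checkable deposits held by the non-bank public at commercial banks is -3 billion.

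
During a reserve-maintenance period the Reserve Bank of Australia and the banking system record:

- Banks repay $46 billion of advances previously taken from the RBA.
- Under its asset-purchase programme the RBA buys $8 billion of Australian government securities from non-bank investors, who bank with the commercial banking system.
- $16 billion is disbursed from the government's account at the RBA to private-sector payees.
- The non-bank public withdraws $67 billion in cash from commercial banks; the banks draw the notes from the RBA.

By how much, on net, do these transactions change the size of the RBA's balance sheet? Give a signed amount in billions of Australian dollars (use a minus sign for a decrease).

Discount-window repayment $46 billion: an RBA asset is shed → −$46B.
Asset purchase (from non-banks) $8 billion: an RBA asset is acquired → +$8B.
Government spending $16 billion: only the composition of liabilities changes → 0.
Currency withdrawal $67 billion: only the composition of liabilities changes → 0.
Net: −46 + 8 + 0 + 0 = -$38 billion.

-$38 billion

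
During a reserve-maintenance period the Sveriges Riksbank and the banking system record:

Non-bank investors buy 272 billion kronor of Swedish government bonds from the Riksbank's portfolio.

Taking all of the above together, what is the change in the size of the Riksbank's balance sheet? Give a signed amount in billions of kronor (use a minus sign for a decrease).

-272 billion

Riksbank balance sheet:
  Assets:      Securities −272B
  Liabilities: Bank reserves −272B
Change in total Riksbank assets = -272 billion.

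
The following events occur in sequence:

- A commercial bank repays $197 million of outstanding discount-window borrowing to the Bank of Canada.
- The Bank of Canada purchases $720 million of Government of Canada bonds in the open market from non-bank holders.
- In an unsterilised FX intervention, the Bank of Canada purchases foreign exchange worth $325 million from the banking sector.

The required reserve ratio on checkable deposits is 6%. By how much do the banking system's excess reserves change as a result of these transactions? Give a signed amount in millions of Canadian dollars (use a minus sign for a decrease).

Discount-window repayment $197 million: reserves −$197M, deposits 0.
Asset purchase (from non-banks) $720 million: reserves +$720M, deposits +$720M.
FX purchase $325 million: reserves +$325M, deposits 0.
Totals: Δreserves = +$848M, Δdeposits = +$720M.
Δrequired reserves = 6% × +$720M = +$43.2M.
Δexcess reserves = Δreserves − Δrequired = +$848M − (+$43.2M) = +$804.8 million.

+$804.8 million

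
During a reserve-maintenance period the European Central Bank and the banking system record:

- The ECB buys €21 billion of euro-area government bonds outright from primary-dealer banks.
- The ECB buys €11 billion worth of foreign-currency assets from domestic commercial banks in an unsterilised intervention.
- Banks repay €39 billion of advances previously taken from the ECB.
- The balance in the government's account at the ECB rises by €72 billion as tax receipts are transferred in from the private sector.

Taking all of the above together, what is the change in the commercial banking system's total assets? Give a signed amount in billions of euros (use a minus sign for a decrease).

ECB balance sheet:
  Assets:      Securities +€21B, Loans to banks −€39B, Foreign assets +€11B
  Liabilities: Bank reserves −€79B, Government deposits +€72B
Commercial banking system:
  Assets:      Reserves at CB −€79B, Securities −€21B, Foreign assets −€11B
  Liabilities: Checkable deposits −€72B, Borrowings from CB −€39B
Change in total bank assets = -€111 billion.

-€111 billion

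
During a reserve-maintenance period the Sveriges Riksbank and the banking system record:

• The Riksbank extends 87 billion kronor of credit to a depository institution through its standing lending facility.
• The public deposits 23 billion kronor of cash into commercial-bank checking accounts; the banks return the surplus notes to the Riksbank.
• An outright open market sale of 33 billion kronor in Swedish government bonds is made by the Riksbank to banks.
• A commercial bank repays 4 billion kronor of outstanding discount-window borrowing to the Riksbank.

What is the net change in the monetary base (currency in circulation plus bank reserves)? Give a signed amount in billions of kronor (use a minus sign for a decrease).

Riksbank balance sheet:
  Assets:      Securities −33B, Loans to banks +83B
  Liabilities: Bank reserves +73B, Currency in circulation −23B
Commercial banking system:
  Assets:      Reserves at CB +73B, Securities +33B
  Liabilities: Checkable deposits +23B, Borrowings from CB +83B
Monetary base = currency + reserves: −23B + (+73B) = +50 billion.

+50 billion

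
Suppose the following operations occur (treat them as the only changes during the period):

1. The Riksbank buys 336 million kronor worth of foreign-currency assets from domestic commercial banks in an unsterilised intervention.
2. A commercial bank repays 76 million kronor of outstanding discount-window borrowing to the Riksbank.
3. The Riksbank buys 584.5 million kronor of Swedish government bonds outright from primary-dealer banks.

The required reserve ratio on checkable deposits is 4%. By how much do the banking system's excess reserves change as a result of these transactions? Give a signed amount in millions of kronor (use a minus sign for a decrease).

+844.5 million

FX purchase 336 million kronor: reserves +336M, deposits 0.
Discount-window repayment 76 million kronor: reserves −76M, deposits 0.
OMO purchase (from banks) 584.5 million kronor: reserves +584.5M, deposits 0.
Totals: Δreserves = +844.5M, Δdeposits = 0.
Δrequired reserves = 4% × 0 = 0.
Δexcess reserves = Δreserves − Δrequired = +844.5M − (0) = +844.5 million.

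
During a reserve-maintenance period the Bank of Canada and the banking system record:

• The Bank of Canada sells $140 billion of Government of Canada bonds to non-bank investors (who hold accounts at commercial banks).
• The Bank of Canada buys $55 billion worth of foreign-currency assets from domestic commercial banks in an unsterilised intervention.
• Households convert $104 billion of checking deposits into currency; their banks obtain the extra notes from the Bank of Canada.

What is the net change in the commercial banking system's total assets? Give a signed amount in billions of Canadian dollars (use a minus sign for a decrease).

-$244 billion

Bank of Canada balance sheet:
  Assets:      Securities −$140B, Foreign assets +$55B
  Liabilities: Bank reserves −$189B, Currency in circulation +$104B
Commercial banking system:
  Assets:      Reserves at CB −$189B, Foreign assets −$55B
  Liabilities: Checkable deposits −$244B
Change in total bank assets = -$244 billion.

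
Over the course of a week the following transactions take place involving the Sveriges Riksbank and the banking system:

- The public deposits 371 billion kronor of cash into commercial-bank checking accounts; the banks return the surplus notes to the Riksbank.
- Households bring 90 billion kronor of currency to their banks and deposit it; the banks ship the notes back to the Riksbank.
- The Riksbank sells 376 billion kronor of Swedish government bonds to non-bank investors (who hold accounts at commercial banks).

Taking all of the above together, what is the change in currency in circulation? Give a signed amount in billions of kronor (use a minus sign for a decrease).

Riksbank balance sheet:
  Assets:      Securities −376B
  Liabilities: Bank reserves +85B, Currency in circulation −461B
Commercial banking system:
  Assets:      Reserves at CB +85B
  Liabilities: Checkable deposits +85B
So the change in currency in circulation is -461 billion.

-461 billion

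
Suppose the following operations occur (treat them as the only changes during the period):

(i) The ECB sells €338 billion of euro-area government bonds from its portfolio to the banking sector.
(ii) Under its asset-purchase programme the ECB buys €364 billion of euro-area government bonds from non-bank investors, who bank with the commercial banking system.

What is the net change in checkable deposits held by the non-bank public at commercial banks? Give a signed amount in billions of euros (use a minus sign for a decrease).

ECB balance sheet:
  Assets:      Securities +€26B
  Liabilities: Bank reserves +€26B
Commercial banking system:
  Assets:      Reserves at CB +€26B, Securities +€338B
  Liabilities: Checkable deposits +€364B
So the change in checkable deposits held by the non-bank public at commercial banks is +€364 billion.

+€364 billion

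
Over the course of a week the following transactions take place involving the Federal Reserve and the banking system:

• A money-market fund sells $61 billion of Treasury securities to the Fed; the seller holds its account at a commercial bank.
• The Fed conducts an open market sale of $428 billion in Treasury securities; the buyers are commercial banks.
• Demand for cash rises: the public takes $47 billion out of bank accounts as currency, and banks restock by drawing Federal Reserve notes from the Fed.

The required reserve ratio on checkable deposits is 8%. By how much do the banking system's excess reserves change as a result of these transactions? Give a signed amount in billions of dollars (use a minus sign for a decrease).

Asset purchase (from non-banks) $61 billion: reserves +$61B, deposits +$61B.
OMO sale (to banks) $428 billion: reserves −$428B, deposits 0.
Currency withdrawal $47 billion: reserves −$47B, deposits −$47B.
Totals: Δreserves = −$414B, Δdeposits = +$14B.
Δrequired reserves = 8% × +$14B = +$1.12B.
Δexcess reserves = Δreserves − Δrequired = −$414B − (+$1.12B) = -$415.12 billion.

-$415.12 billion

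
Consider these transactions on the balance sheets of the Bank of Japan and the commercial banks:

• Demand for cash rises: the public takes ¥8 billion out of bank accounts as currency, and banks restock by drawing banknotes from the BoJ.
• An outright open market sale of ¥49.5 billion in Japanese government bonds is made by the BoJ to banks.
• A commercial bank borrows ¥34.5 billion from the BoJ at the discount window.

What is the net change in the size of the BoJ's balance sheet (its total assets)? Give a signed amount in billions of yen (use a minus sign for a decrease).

-¥15 billion

BoJ balance sheet:
  Assets:      Securities −¥49.5B, Loans to banks +¥34.5B
  Liabilities: Bank reserves −¥23B, Currency in circulation +¥8B
Commercial banking system:
  Assets:      Reserves at CB −¥23B, Securities +¥49.5B
  Liabilities: Checkable deposits −¥8B, Borrowings from CB +¥34.5B
Change in total BoJ assets = -¥15 billion.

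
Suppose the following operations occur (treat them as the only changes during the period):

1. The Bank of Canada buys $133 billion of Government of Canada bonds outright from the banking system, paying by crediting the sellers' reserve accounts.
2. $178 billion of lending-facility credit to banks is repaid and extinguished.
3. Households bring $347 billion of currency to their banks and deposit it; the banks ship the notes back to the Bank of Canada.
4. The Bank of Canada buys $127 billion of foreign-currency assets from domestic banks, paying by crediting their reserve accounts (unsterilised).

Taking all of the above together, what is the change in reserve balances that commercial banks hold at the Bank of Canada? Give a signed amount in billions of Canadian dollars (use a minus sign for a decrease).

+$429 billion

OMO purchase (from banks) $133 billion: the Bank of Canada pays by crediting reserve accounts → +$133B.
Discount-window repayment $178 billion: repayment is debited from reserves → −$178B.
Currency deposit $347 billion: returned notes are swapped for reserve credit → +$347B.
FX purchase $127 billion: the Bank of Canada pays by crediting reserve accounts → +$127B.
Net: 133 − 178 + 347 + 127 = +$429 billion.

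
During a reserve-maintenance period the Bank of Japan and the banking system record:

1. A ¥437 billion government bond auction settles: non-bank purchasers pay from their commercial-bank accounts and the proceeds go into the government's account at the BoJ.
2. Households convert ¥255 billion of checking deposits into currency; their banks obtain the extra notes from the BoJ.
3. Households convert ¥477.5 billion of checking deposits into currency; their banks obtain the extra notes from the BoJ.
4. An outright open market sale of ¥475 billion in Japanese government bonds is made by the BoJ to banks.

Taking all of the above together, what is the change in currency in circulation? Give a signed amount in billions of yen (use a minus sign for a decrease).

Government account inflow ¥437 billion: no currency enters or leaves circulation → 0.
Currency withdrawal ¥255 billion: notes leave the central bank → +¥255B.
Currency withdrawal ¥477.5 billion: notes leave the central bank → +¥477.5B.
OMO sale (to banks) ¥475 billion: no currency enters or leaves circulation → 0.
Net: 0 + 255 + 477.5 + 0 = +¥732.5 billion.

+¥732.5 billion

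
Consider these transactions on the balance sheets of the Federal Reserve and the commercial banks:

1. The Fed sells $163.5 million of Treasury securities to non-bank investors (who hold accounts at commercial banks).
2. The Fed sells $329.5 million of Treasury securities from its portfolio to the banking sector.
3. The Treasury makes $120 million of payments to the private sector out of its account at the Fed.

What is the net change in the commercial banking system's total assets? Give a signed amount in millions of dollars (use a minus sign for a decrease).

Asset sale (to non-banks) $163.5 million: bank balance sheets shrink → −$163.5M.
OMO sale (to banks) $329.5 million: just an asset swap on bank balance sheets → 0.
Government spending $120 million: bank balance sheets expand → +$120M.
Net: −163.5 + 0 + 120 = -$43.5 million.

-$43.5 million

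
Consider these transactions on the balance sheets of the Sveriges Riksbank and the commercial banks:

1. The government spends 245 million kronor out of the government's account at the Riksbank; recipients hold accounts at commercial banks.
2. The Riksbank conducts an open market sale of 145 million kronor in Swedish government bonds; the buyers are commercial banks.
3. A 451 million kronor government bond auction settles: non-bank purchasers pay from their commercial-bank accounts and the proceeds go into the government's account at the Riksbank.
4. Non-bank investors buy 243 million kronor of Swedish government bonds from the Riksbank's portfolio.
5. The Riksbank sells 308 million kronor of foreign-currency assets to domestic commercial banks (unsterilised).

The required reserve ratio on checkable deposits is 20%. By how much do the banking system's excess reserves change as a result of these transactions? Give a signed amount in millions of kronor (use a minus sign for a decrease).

Government spending 245 million kronor: reserves +245M, deposits +245M.
OMO sale (to banks) 145 million kronor: reserves −145M, deposits 0.
Government account inflow 451 million kronor: reserves −451M, deposits −451M.
Asset sale (to non-banks) 243 million kronor: reserves −243M, deposits −243M.
FX sale 308 million kronor: reserves −308M, deposits 0.
Totals: Δreserves = −902M, Δdeposits = −449M.
Δrequired reserves = 20% × −449M = −89.8M.
Δexcess reserves = Δreserves − Δrequired = −902M − (−89.8M) = -812.2 million.

-812.2 million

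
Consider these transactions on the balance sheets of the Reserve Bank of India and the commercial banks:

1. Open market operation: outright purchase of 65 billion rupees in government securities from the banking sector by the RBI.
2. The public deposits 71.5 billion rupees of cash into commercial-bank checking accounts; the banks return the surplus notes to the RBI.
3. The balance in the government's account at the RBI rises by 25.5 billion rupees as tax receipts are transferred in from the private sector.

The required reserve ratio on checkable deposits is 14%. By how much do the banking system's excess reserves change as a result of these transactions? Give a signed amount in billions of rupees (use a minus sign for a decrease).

OMO purchase (from banks) 65 billion rupees: reserves +65B, deposits 0.
Currency deposit 71.5 billion rupees: reserves +71.5B, deposits +71.5B.
Government account inflow 25.5 billion rupees: reserves −25.5B, deposits −25.5B.
Totals: Δreserves = +111B, Δdeposits = +46B.
Δrequired reserves = 14% × +46B = +6.44B.
Δexcess reserves = Δreserves − Δrequired = +111B − (+6.44B) = +104.56 billion.

+104.56 billion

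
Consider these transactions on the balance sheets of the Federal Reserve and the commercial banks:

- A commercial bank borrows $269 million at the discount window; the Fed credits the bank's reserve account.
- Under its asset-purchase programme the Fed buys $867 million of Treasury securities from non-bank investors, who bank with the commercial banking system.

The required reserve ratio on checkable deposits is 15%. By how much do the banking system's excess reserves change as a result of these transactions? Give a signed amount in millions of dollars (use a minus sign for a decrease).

Discount-window loan $269 million: reserves +$269M, deposits 0.
Asset purchase (from non-banks) $867 million: reserves +$867M, deposits +$867M.
Totals: Δreserves = +$1136M, Δdeposits = +$867M.
Δrequired reserves = 15% × +$867M = +$130.05M.
Δexcess reserves = Δreserves − Δrequired = +$1136M − (+$130.05M) = +$1005.95 million.

+$1005.95 million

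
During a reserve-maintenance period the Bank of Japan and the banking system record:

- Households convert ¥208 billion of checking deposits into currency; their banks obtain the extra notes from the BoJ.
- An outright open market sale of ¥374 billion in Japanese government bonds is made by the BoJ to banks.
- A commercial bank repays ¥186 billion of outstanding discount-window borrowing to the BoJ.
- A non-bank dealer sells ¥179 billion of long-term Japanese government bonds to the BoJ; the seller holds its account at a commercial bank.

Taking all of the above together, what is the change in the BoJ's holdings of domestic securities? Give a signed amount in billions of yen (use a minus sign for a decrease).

-¥195 billion

Currency withdrawal ¥208 billion: the BoJ's securities portfolio is untouched → 0.
OMO sale (to banks) ¥374 billion: securities removed from the BoJ's portfolio → −¥374B.
Discount-window repayment ¥186 billion: the BoJ's securities portfolio is untouched → 0.
Asset purchase (from non-banks) ¥179 billion: securities added to the BoJ's portfolio → +¥179B.
Net: 0 − 374 + 0 + 179 = -¥195 billion.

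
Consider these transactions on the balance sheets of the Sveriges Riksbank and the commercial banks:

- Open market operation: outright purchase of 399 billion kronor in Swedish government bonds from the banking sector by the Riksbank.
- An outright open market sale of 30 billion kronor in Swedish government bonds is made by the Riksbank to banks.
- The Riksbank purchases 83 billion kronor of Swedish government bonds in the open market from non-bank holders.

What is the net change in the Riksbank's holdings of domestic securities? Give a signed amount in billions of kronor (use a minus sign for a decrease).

+452 billion

OMO purchase (from banks) 399 billion kronor: securities added to the Riksbank's portfolio → +399B.
OMO sale (to banks) 30 billion kronor: securities removed from the Riksbank's portfolio → −30B.
Asset purchase (from non-banks) 83 billion kronor: securities added to the Riksbank's portfolio → +83B.
Net: 399 − 30 + 83 = +452 billion.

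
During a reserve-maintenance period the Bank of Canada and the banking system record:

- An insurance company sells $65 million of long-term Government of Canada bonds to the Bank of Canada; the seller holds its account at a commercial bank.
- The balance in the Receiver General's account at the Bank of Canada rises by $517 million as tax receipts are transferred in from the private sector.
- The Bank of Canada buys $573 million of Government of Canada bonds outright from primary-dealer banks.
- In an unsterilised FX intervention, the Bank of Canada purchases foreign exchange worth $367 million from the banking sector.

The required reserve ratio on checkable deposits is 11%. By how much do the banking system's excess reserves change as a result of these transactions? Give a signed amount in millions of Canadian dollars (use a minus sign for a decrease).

Asset purchase (from non-banks) $65 million: reserves +$65M, deposits +$65M.
Government account inflow $517 million: reserves −$517M, deposits −$517M.
OMO purchase (from banks) $573 million: reserves +$573M, deposits 0.
FX purchase $367 million: reserves +$367M, deposits 0.
Totals: Δreserves = +$488M, Δdeposits = −$452M.
Δrequired reserves = 11% × −$452M = −$49.72M.
Δexcess reserves = Δreserves − Δrequired = +$488M − (−$49.72M) = +$537.72 million.

+$537.72 million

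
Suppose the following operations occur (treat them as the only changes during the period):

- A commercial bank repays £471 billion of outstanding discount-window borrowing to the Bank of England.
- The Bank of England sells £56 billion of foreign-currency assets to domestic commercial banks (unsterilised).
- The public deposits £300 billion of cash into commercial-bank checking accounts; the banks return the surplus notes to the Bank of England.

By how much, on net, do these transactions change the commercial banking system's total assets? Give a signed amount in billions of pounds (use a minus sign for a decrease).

Discount-window repayment £471 billion: bank balance sheets shrink → −£471B.
FX sale £56 billion: just an asset swap on bank balance sheets → 0.
Currency deposit £300 billion: bank balance sheets expand → +£300B.
Net: −471 + 0 + 300 = -£171 billion.

-£171 billion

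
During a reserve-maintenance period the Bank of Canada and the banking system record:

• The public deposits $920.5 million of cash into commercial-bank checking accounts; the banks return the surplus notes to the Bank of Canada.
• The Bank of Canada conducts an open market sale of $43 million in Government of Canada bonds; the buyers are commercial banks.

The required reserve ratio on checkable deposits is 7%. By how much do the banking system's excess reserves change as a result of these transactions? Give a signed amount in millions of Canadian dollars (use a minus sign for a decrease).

Currency deposit $920.5 million: reserves +$920.5M, deposits +$920.5M.
OMO sale (to banks) $43 million: reserves −$43M, deposits 0.
Totals: Δreserves = +$877.5M, Δdeposits = +$920.5M.
Δrequired reserves = 7% × +$920.5M = +$64.435M.
Δexcess reserves = Δreserves − Δrequired = +$877.5M − (+$64.435M) = +$813.065 million.

+$813.065 million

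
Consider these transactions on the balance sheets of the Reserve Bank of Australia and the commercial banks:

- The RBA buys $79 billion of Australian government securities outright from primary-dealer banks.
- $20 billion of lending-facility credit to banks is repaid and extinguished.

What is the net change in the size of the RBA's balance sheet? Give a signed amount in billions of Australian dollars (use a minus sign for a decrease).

OMO purchase (from banks) $79 billion: an RBA asset is acquired → +$79B.
Discount-window repayment $20 billion: an RBA asset is shed → −$20B.
Net: 79 − 20 = +$59 billion.

+$59 billion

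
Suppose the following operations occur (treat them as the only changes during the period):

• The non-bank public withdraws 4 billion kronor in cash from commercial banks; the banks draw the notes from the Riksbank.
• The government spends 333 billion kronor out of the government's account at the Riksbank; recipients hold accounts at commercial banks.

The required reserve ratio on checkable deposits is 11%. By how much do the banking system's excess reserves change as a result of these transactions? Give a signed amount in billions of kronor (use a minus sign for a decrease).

+292.81 billion

Currency withdrawal 4 billion kronor: reserves −4B, deposits −4B.
Government spending 333 billion kronor: reserves +333B, deposits +333B.
Totals: Δreserves = +329B, Δdeposits = +329B.
Δrequired reserves = 11% × +329B = +36.19B.
Δexcess reserves = Δreserves − Δrequired = +329B − (+36.19B) = +292.81 billion.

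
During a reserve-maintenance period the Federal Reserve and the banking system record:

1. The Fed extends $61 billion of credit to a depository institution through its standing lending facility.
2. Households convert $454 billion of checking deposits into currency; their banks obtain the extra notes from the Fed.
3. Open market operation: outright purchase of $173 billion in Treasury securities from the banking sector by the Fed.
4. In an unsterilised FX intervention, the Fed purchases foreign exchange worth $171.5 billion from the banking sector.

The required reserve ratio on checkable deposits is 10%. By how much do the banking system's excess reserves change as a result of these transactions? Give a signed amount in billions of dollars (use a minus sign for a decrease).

Discount-window loan $61 billion: reserves +$61B, deposits 0.
Currency withdrawal $454 billion: reserves −$454B, deposits −$454B.
OMO purchase (from banks) $173 billion: reserves +$173B, deposits 0.
FX purchase $171.5 billion: reserves +$171.5B, deposits 0.
Totals: Δreserves = −$48.5B, Δdeposits = −$454B.
Δrequired reserves = 10% × −$454B = −$45.4B.
Δexcess reserves = Δreserves − Δrequired = −$48.5B − (−$45.4B) = -$3.1 billion.

-$3.1 billion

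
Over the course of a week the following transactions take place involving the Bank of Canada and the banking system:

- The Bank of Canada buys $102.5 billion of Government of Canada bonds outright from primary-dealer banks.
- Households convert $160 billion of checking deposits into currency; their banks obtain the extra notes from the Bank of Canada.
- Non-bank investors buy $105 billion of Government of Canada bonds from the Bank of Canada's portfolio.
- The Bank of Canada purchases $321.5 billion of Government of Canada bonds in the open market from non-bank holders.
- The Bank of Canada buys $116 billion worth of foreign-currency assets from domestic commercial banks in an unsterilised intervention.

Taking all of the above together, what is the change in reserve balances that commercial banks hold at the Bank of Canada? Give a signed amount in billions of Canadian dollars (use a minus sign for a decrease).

+$275 billion

OMO purchase (from banks) $102.5 billion: the Bank of Canada pays by crediting reserve accounts → +$102.5B.
Currency withdrawal $160 billion: banks swap reserves for currency → −$160B.
Asset sale (to non-banks) $105 billion: the non-bank buyers' banks settle from reserves → −$105B.
Asset purchase (from non-banks) $321.5 billion: the Bank of Canada pays by crediting reserve accounts → +$321.5B.
FX purchase $116 billion: the Bank of Canada pays by crediting reserve accounts → +$116B.
Net: 102.5 − 160 − 105 + 321.5 + 116 = +$275 billion.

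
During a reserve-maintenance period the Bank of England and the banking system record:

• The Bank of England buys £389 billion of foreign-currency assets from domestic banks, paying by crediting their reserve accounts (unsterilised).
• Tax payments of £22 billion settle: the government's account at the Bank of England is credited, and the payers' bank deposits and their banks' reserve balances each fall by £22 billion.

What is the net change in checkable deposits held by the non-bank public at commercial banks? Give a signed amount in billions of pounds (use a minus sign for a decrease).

-£22 billion

FX purchase £389 billion: the counterparty is a bank, so public deposits are unchanged → 0.
Government account inflow £22 billion: non-bank counterparties' bank balances fall → −£22B.
Net: 0 − 22 = -£22 billion.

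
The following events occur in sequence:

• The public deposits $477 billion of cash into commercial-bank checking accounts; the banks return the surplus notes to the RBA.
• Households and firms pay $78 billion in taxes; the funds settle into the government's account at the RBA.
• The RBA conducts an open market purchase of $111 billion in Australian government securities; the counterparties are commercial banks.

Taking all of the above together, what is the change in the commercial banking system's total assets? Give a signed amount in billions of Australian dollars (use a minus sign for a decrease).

+$399 billion

Currency deposit $477 billion: bank balance sheets expand → +$477B.
Government account inflow $78 billion: bank balance sheets shrink → −$78B.
OMO purchase (from banks) $111 billion: just an asset swap on bank balance sheets → 0.
Net: 477 − 78 + 0 = +$399 billion.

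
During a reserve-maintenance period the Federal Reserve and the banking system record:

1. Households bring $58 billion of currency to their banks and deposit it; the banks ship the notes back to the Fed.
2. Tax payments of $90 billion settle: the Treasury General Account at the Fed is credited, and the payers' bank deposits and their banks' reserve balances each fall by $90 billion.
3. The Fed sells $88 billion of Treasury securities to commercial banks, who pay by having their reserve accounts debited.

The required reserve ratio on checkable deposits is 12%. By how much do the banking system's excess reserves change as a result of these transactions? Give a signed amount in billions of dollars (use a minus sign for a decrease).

-$116.16 billion

Currency deposit $58 billion: reserves +$58B, deposits +$58B.
Government account inflow $90 billion: reserves −$90B, deposits −$90B.
OMO sale (to banks) $88 billion: reserves −$88B, deposits 0.
Totals: Δreserves = −$120B, Δdeposits = −$32B.
Δrequired reserves = 12% × −$32B = −$3.84B.
Δexcess reserves = Δreserves − Δrequired = −$120B − (−$3.84B) = -$116.16 billion.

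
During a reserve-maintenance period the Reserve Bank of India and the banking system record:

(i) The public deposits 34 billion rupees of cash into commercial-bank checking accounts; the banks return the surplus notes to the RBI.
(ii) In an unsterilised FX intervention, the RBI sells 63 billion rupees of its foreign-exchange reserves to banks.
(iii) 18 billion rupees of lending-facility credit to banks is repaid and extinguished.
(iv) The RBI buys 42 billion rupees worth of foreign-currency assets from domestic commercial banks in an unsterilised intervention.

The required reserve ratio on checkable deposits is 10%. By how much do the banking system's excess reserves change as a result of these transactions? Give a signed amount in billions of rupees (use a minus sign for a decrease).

-8.4 billion

Currency deposit 34 billion rupees: reserves +34B, deposits +34B.
FX sale 63 billion rupees: reserves −63B, deposits 0.
Discount-window repayment 18 billion rupees: reserves −18B, deposits 0.
FX purchase 42 billion rupees: reserves +42B, deposits 0.
Totals: Δreserves = −5B, Δdeposits = +34B.
Δrequired reserves = 10% × +34B = +3.4B.
Δexcess reserves = Δreserves − Δrequired = −5B − (+3.4B) = -8.4 billion.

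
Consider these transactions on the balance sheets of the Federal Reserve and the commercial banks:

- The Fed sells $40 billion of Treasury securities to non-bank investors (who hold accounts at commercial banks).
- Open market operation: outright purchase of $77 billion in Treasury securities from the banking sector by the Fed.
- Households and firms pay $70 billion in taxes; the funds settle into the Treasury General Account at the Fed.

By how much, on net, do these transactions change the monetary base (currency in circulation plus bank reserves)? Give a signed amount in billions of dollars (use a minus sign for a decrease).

Asset sale (to non-banks) $40 billion: Fed balance sheet contracts → −$40B.
OMO purchase (from banks) $77 billion: Fed balance sheet expands → +$77B.
Government account inflow $70 billion: reserves shift to a non-base liability → −$70B.
Net: −40 + 77 − 70 = -$33 billion.

-$33 billion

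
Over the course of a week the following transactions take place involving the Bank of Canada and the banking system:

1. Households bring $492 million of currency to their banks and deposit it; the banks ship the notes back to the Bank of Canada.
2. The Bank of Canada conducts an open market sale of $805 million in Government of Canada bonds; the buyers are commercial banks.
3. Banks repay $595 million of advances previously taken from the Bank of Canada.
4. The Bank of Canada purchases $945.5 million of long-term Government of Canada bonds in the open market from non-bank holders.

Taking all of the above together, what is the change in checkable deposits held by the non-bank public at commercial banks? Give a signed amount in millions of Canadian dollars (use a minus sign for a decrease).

+$1437.5 million

Currency deposit $492 million: non-bank counterparties' bank balances rise → +$492M.
OMO sale (to banks) $805 million: the counterparty is a bank, so public deposits are unchanged → 0.
Discount-window repayment $595 million: the counterparty is a bank, so public deposits are unchanged → 0.
Asset purchase (from non-banks) $945.5 million: non-bank counterparties' bank balances rise → +$945.5M.
Net: 492 + 0 + 0 + 945.5 = +$1437.5 million.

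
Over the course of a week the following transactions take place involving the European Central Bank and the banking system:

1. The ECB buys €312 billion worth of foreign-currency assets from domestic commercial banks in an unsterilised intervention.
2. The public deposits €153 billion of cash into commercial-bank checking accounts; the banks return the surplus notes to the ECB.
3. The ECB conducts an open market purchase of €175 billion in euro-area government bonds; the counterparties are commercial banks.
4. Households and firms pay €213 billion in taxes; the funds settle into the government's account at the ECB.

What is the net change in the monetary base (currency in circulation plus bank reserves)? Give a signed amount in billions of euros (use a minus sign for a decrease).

+€274 billion

ECB balance sheet:
  Assets:      Securities +€175B, Foreign assets +€312B
  Liabilities: Bank reserves +€427B, Currency in circulation −€153B, Government deposits +€213B
Monetary base = currency + reserves: −€153B + (+€427B) = +€274 billion.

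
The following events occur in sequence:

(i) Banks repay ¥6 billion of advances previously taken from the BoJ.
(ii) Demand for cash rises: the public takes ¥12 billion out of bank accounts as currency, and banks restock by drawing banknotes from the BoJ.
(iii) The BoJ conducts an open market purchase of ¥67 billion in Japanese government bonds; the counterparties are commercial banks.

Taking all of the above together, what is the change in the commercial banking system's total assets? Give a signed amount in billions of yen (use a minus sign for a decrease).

-¥18 billion

Discount-window repayment ¥6 billion: bank balance sheets shrink → −¥6B.
Currency withdrawal ¥12 billion: bank balance sheets shrink → −¥12B.
OMO purchase (from banks) ¥67 billion: just an asset swap on bank balance sheets → 0.
Net: −6 − 12 + 0 = -¥18 billion.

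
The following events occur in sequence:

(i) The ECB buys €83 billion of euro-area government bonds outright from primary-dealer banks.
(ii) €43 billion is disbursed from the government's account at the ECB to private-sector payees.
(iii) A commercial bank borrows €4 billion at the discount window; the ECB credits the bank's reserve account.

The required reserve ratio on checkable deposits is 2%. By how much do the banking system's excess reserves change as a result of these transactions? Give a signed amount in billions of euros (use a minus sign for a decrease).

+€129.14 billion

OMO purchase (from banks) €83 billion: reserves +€83B, deposits 0.
Government spending €43 billion: reserves +€43B, deposits +€43B.
Discount-window loan €4 billion: reserves +€4B, deposits 0.
Totals: Δreserves = +€130B, Δdeposits = +€43B.
Δrequired reserves = 2% × +€43B = +€0.86B.
Δexcess reserves = Δreserves − Δrequired = +€130B − (+€0.86B) = +€129.14 billion.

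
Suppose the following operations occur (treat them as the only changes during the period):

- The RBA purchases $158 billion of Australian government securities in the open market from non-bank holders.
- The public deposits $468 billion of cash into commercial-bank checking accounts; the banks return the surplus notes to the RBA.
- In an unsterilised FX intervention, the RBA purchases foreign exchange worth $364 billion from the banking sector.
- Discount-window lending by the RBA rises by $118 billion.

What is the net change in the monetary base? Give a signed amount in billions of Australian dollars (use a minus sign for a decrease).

RBA balance sheet:
  Assets:      Securities +$158B, Loans to banks +$118B, Foreign assets +$364B
  Liabilities: Bank reserves +$1108B, Currency in circulation −$468B
Monetary base = currency + reserves: −$468B + (+$1108B) = +$640 billion.

+$640 billion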